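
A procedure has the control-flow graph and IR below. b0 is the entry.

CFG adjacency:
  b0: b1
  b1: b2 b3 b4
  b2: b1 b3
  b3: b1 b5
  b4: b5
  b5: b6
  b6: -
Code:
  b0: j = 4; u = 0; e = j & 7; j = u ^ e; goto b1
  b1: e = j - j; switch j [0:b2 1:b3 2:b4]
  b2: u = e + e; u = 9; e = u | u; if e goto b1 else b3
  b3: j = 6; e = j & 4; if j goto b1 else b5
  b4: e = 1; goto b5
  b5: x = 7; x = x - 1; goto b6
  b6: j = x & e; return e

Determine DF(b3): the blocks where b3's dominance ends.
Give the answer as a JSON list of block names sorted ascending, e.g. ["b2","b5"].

Answer: ["b1", "b5"]

Working:
idom tree: b1←b0 b2←b1 b3←b1 b4←b1 b5←b1 b6←b5
Join-block Dom:
  b1: preds {b0,b2,b3}: {b0} ∩ {b0,b1,b2} ∩ {b0,b1,b3} = {b0}; idom=b0
  b3: preds {b1,b2}: {b0,b1} ∩ {b0,b1,b2} = {b0,b1}; idom=b1
  b5: preds {b3,b4}: {b0,b1,b3} ∩ {b0,b1,b4} = {b0,b1}; idom=b1

DF walk-up:
  join b1 pred b0: · stop@b0
  join b1 pred b2: b2→b1 stop@b0
  join b1 pred b3: b3→b1 stop@b0
  join b3 pred b1: · stop@b1
  join b3 pred b2: b2 stop@b1
  join b5 pred b3: b3 stop@b1
  join b5 pred b4: b4 stop@b1
  b0: DF=∅
  b1: DF={b1}
  b2: DF={b1,b3}
  b3: DF={b1,b5}
  b4: DF={b5}
  b5: DF=∅
  b6: DF=∅

DF(b3) = ["b1", "b5"]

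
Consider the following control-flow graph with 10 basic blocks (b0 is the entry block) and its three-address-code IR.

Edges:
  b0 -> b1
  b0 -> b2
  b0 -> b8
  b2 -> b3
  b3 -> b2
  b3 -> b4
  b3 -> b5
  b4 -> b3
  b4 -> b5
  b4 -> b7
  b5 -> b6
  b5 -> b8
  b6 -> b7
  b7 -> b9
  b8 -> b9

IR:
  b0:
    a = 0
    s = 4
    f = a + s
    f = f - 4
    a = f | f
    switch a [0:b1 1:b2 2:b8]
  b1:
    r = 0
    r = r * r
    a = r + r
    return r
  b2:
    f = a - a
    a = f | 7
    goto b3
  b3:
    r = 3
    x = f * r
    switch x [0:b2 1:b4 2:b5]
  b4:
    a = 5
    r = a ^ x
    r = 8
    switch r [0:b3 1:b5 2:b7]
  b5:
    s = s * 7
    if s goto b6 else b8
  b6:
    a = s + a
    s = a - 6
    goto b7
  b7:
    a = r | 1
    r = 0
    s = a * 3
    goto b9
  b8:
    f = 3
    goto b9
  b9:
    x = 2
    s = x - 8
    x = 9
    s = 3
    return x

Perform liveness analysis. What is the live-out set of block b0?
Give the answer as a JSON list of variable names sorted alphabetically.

Answer: ["a", "s"]

Analysis:
def/use:
  b0: def={a,f,s} ue=∅
  b1: def={a,r} ue=∅
  b2: def={a,f} ue={a}
  b3: def={r,x} ue={f}
  b4: def={a,r} ue={x}
  b5: def={s} ue={s}
  b6: def={a,s} ue={a,s}
  b7: def={a,r,s} ue={r}
  b8: def={f} ue=∅
  b9: def={s,x} ue=∅

Backward fixpoint:
  live b0: ∅→{a,s}
  live b1: ∅→∅
  live b2: {a,s}→{a,f,s}
  live b3: {a,f,s}→{a,f,r,s,x}
  live b4: {f,s,x}→{a,f,r,s}
  live b5: {a,r,s}→{a,r,s}
  live b6: {a,r,s}→{r}
  live b7: {r}→∅
  live b8: ∅→∅
  live b9: ∅→∅

live-out(b0) = ["a", "s"]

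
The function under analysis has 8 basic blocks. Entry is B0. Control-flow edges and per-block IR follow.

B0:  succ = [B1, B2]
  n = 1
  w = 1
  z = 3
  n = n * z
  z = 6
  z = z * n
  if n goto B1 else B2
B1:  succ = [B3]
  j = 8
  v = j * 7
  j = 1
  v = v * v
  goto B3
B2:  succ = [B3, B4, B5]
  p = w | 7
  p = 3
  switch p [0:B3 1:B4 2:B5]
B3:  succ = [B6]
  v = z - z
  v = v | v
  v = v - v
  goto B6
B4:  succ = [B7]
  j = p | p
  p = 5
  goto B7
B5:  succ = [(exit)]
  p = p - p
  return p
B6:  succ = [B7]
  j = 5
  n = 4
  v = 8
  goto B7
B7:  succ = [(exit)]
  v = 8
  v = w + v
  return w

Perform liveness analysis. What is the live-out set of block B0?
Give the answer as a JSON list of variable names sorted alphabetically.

Answer: ["w", "z"]

Analysis:
Block summaries:
  B0 def {n,w,z} use ∅
  B1 def {j,v} use ∅
  B2 def {p} use {w}
  B3 def {v} use {z}
  B4 def {j,p} use {p}
  B5 def {p} use {p}
  B6 def {j,n,v} use ∅
  B7 def {v} use {w}

Live sets:
  B0: in=∅ out={w,z}
  B1: in={w,z} out={w,z}
  B2: in={w,z} out={p,w,z}
  B3: in={w,z} out={w}
  B4: in={p,w} out={w}
  B5: in={p} out=∅
  B6: in={w} out={w}
  B7: in={w} out=∅

live-out(B0) = ["w", "z"]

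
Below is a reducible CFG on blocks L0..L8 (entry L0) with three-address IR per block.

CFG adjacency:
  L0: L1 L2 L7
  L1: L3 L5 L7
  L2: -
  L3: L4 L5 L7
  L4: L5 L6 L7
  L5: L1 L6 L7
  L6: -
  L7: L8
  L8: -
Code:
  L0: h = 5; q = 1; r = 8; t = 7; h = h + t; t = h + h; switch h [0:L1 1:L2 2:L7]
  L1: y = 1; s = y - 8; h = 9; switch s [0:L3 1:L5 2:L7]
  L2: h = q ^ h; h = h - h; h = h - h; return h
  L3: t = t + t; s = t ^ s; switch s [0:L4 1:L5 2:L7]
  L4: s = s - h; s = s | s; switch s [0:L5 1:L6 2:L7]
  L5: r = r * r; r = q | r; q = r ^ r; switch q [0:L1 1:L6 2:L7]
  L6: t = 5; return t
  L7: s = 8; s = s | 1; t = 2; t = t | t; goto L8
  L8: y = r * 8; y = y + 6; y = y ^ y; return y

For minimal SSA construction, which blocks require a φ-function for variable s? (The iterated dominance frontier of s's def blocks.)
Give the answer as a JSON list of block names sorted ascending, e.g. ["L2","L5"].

Answer: ["L1", "L5", "L6", "L7"]

Analysis:
idom tree: L1←L0 L2←L0 L3←L1 L4←L3 L5←L1 L6←L1 L7←L0 L8←L7
Join-block Dom:
  L1: preds {L0,L5}: {L0} ∩ {L0,L1,L5} = {L0}; idom=L0
  L5: preds {L1,L3,L4}: {L0,L1} ∩ {L0,L1,L3} ∩ {L0,L1,L3,L4} = {L0,L1}; idom=L1
  L6: preds {L4,L5}: {L0,L1,L3,L4} ∩ {L0,L1,L5} = {L0,L1}; idom=L1
  L7: preds {L0,L1,L3,L4,L5}: {L0} ∩ {L0,L1} ∩ {L0,L1,L3} ∩ {L0,L1,L3,L4} ∩ {L0,L1,L5} = {L0}; idom=L0

DF walk-up:
  join L1 pred L0: · stop@L0
  join L1 pred L5: L5→L1 stop@L0
  join L5 pred L1: · stop@L1
  join L5 pred L3: L3 stop@L1
  join L5 pred L4: L4→L3 stop@L1
  join L6 pred L4: L4→L3 stop@L1
  join L6 pred L5: L5 stop@L1
  join L7 pred L0: · stop@L0
  join L7 pred L1: L1 stop@L0
  join L7 pred L3: L3→L1 stop@L0
  join L7 pred L4: L4→L3→L1 stop@L0
  join L7 pred L5: L5→L1 stop@L0
  L0: DF=∅
  L1: DF={L1,L7}
  L2: DF=∅
  L3: DF={L5,L6,L7}
  L4: DF={L5,L6,L7}
  L5: DF={L1,L6,L7}
  L6: DF=∅
  L7: DF=∅
  L8: DF=∅

φ for s: defs {L1,L3,L4,L7}
  DF⁺ = {L1,L5,L6,L7}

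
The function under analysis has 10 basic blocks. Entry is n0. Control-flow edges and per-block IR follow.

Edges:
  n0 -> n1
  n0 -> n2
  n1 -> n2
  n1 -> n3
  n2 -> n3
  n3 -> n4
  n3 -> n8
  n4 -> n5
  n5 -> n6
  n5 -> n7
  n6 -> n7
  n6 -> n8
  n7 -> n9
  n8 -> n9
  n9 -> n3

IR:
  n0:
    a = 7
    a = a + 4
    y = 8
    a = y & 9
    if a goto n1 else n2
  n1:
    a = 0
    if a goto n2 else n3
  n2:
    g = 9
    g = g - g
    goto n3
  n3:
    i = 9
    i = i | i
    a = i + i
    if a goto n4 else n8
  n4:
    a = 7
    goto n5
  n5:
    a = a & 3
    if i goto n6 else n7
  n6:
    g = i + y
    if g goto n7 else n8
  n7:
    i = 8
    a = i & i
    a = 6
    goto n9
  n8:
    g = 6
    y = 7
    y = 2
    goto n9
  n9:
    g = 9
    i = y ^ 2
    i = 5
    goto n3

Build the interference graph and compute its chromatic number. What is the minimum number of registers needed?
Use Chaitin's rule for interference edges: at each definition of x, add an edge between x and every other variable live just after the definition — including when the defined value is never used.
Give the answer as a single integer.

def/use:
  n0 def {a,y} use ∅
  n1 def {a} use ∅
  n2 def {g} use ∅
  n3 def {a,i} use ∅
  n4 def {a} use ∅
  n5 def {a} use {a,i}
  n6 def {g} use {i,y}
  n7 def {a,i} use ∅
  n8 def {g,y} use ∅
  n9 def {g,i} use {y}

Live sets:
  live n0: ∅→{y}
  live n1: {y}→{y}
  live n2: {y}→{y}
  live n3: {y}→{i,y}
  live n4: {i,y}→{a,i,y}
  live n5: {a,i,y}→{i,y}
  live n6: {i,y}→{y}
  live n7: {y}→{y}
  live n8: ∅→{y}
  live n9: {y}→{y}

Conflict graph:
  a — {i,y}
  g — {y}
  i — {a,y}
  y — {a,g,i}

Colouring:
  clique {a,i,y} ⇒ need ≥ 3
  assign a→R1 g→R1 i→R2 y→R0 — no edge inside a register ⇒ χ ≤ 3
  χ = 3

Answer: 3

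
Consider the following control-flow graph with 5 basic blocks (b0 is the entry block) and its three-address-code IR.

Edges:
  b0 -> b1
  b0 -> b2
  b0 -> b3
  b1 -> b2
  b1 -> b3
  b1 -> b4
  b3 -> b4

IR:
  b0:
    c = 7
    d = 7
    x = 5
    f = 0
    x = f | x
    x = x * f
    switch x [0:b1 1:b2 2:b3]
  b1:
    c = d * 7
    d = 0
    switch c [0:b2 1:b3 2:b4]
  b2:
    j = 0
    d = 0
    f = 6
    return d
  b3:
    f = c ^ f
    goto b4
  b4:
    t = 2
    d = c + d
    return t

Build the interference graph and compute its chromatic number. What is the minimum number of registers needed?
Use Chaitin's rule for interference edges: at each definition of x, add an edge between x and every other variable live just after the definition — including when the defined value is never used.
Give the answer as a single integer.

Per-block:
  b0: {c,d,f,x} / ∅
  b1: {c,d} / {d}
  b2: {d,f,j} / ∅
  b3: {f} / {c,f}
  b4: {d,t} / {c,d}

Liveness:
  b0: in=∅ out={c,d,f}
  b1: in={d,f} out={c,d,f}
  b2: in=∅ out=∅
  b3: in={c,d,f} out={c,d}
  b4: in={c,d} out=∅

Interference:
  c — {d,f,t,x}
  d — {c,f,t,x}
  f — {c,d,x}
  j — ∅
  t — {c,d}
  x — {c,d,f}

Registers:
  lower bound: {c,d,f,x} mutually conflict ⇒ χ ≥ 4
  assign c→r0 d→r1 f→r2 j→r0 t→r2 x→r3 — no edge inside a register ⇒ χ ≤ 4
  χ = 4

Answer: 4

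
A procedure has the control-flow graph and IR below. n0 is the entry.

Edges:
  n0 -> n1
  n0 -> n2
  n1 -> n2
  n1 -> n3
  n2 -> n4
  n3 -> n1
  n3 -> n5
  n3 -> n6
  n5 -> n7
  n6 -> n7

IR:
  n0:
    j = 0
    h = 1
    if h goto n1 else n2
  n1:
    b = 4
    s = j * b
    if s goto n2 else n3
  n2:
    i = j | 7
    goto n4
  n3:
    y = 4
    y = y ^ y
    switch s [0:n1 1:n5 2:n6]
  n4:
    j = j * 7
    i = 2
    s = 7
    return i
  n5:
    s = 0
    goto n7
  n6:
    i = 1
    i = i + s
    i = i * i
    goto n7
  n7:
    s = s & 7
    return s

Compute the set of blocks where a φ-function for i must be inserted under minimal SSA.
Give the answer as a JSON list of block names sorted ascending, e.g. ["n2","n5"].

idom tree: n1←n0 n2←n0 n3←n1 n4←n2 n5←n3 n6←n3 n7←n3
Dom∩ at merges:
  n1: preds {n0,n3}: {n0} ∩ {n0,n1,n3} = {n0}; idom=n0
  n2: preds {n0,n1}: {n0} ∩ {n0,n1} = {n0}; idom=n0
  n7: preds {n5,n6}: {n0,n1,n3,n5} ∩ {n0,n1,n3,n6} = {n0,n1,n3}; idom=n3

DF derivation:
  join n1 pred n0: · stop@n0
  join n1 pred n3: n3→n1 stop@n0
  join n2 pred n0: · stop@n0
  join n2 pred n1: n1 stop@n0
  join n7 pred n5: n5 stop@n3
  join n7 pred n6: n6 stop@n3
  n0 → ∅
  n1 → {n1,n2}
  n2 → ∅
  n3 → {n1}
  n4 → ∅
  n5 → {n7}
  n6 → {n7}
  n7 → ∅

φ for i: defs {n2,n4,n6}
  DF⁺ = {n7}

Answer: ["n7"]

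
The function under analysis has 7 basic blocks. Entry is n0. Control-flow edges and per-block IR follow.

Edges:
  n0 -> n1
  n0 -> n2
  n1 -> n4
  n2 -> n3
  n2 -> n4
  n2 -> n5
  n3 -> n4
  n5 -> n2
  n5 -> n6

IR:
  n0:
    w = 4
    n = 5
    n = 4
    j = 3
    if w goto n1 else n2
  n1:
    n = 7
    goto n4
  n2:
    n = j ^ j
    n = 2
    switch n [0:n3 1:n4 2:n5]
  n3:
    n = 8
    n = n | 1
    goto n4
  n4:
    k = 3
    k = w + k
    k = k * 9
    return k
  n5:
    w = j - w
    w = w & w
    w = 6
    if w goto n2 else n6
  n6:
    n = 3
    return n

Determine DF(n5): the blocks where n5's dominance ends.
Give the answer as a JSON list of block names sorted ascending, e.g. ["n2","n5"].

Answer: ["n2"]

Analysis:
idom tree: n1←n0 n2←n0 n3←n2 n4←n0 n5←n2 n6←n5
Dom∩ at merges:
  n2: preds {n0,n5}: {n0} ∩ {n0,n2,n5} = {n0}; idom=n0
  n4: preds {n1,n2,n3}: {n0,n1} ∩ {n0,n2} ∩ {n0,n2,n3} = {n0}; idom=n0

DF walk-up:
  n2←n0: walk · to n0
  n2←n5: walk n5→n2 to n0
  n4←n1: walk n1 to n0
  n4←n2: walk n2 to n0
  n4←n3: walk n3→n2 to n0
  n0 → ∅
  n1 → {n4}
  n2 → {n2,n4}
  n3 → {n4}
  n4 → ∅
  n5 → {n2}
  n6 → ∅

DF(n5) = ["n2"]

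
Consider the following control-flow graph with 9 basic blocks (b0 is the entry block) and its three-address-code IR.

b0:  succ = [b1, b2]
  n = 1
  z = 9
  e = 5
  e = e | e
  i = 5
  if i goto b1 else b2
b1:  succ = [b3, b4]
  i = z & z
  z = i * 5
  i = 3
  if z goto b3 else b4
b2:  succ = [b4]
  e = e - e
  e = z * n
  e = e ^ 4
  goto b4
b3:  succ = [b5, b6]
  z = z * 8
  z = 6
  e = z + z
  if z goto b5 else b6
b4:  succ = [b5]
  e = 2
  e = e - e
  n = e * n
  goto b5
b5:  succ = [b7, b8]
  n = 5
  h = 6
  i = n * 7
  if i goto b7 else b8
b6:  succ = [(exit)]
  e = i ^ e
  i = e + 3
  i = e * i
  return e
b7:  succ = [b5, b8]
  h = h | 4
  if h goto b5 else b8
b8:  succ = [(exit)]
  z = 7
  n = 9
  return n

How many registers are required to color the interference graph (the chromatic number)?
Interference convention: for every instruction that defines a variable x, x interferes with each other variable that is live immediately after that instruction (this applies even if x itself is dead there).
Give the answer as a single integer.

Answer: 4

Analysis:
Block summaries:
  b0 def {e,i,n,z} use ∅
  b1 def {i,z} use {z}
  b2 def {e} use {e,n,z}
  b3 def {e,z} use {z}
  b4 def {e,n} use {n}
  b5 def {h,i,n} use ∅
  b6 def {e,i} use {e,i}
  b7 def {h} use {h}
  b8 def {n,z} use ∅

Liveness:
  live b0: ∅→{e,n,z}
  live b1: {n,z}→{i,n,z}
  live b2: {e,n,z}→{n}
  live b3: {i,z}→{e,i}
  live b4: {n}→∅
  live b5: ∅→{h}
  live b6: {e,i}→∅
  live b7: {h}→∅
  live b8: ∅→∅

Conflict graph:
  e: {i,n,z}
  h: {i,n}
  i: {e,h,n,z}
  n: {e,h,i,z}
  z: {e,i,n}

Chromatic number:
  lower bound: {e,i,n,z} mutually conflict ⇒ χ ≥ 4
  4-colouring: R0={i}  R1={n}  R2={e,h}  R3={z}
  χ = 4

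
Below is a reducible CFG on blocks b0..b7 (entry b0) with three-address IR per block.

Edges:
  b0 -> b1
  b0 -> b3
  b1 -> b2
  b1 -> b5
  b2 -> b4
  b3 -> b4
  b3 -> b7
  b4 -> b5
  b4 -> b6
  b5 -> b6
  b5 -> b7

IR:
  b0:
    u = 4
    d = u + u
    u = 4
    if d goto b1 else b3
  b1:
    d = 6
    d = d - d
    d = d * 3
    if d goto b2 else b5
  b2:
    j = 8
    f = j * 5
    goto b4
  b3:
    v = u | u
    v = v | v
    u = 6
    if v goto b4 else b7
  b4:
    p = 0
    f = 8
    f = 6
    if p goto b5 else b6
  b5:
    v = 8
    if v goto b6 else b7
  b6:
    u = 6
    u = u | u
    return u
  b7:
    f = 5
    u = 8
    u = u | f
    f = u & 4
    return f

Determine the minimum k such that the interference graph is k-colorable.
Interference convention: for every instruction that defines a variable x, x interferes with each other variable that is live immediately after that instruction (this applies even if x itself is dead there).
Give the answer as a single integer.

Answer: 2

Analysis:
def/use:
  b0: {d,u} / ∅
  b1: {d} / ∅
  b2: {f,j} / ∅
  b3: {u,v} / {u}
  b4: {f,p} / ∅
  b5: {v} / ∅
  b6: {u} / ∅
  b7: {f,u} / ∅

Backward fixpoint:
  b0 li=∅ lo={u}
  b1 li=∅ lo=∅
  b2 li=∅ lo=∅
  b3 li={u} lo=∅
  b4 li=∅ lo=∅
  b5 li=∅ lo=∅
  b6 li=∅ lo=∅
  b7 li=∅ lo=∅

Interference:
  d — {u}
  f — {p,u}
  j — ∅
  p — {f}
  u — {d,f,v}
  v — {u}

Registers:
  {d,u} pairwise interfere (2-clique) ⇒ χ ≥ 2
  2-colouring: c0={j,p,u}  c1={d,f,v}
  χ = 2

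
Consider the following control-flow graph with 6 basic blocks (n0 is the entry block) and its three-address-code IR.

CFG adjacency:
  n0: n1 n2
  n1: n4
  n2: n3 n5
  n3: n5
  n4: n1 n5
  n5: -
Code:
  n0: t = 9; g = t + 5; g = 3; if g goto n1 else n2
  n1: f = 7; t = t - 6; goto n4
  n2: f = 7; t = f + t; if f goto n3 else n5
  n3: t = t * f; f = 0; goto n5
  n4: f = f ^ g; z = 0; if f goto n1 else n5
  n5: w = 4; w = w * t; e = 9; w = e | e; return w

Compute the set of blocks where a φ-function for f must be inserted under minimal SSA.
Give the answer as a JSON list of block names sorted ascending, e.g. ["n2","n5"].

Answer: ["n1", "n5"]

Derivation:
idom tree: n1←n0 n2←n0 n3←n2 n4←n1 n5←n0
Dom at joins:
  n1: preds {n0,n4}: {n0} ∩ {n0,n1,n4} = {n0}; idom=n0
  n5: preds {n2,n3,n4}: {n0,n2} ∩ {n0,n2,n3} ∩ {n0,n1,n4} = {n0}; idom=n0

DF walk-up:
  n1←n0: walk · to n0
  n1←n4: walk n4→n1 to n0
  n5←n2: walk n2 to n0
  n5←n3: walk n3→n2 to n0
  n5←n4: walk n4→n1 to n0
  n0 → ∅
  n1 → {n1,n5}
  n2 → {n5}
  n3 → {n5}
  n4 → {n1,n5}
  n5 → ∅

φ for f: defs {n1,n2,n3,n4}
  DF⁺ = {n1,n5}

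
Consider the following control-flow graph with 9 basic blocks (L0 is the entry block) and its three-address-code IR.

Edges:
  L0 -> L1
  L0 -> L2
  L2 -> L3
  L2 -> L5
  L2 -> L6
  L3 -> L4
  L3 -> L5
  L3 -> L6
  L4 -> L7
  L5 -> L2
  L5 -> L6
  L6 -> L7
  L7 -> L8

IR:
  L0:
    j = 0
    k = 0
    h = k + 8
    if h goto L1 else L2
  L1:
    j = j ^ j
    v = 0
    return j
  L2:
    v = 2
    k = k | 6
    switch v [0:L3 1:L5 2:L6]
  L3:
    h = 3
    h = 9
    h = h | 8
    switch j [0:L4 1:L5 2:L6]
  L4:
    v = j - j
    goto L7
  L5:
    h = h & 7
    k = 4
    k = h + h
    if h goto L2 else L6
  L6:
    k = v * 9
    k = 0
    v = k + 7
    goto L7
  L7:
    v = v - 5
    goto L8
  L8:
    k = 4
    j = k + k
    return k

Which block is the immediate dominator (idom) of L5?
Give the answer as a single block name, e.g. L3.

idom tree: L1←L0 L2←L0 L3←L2 L4←L3 L5←L2 L6←L2 L7←L2 L8←L7
Join-block Dom:
  L2: preds {L0,L5}: {L0} ∩ {L0,L2,L5} = {L0}; idom=L0
  L5: preds {L2,L3}: {L0,L2} ∩ {L0,L2,L3} = {L0,L2}; idom=L2
  L6: preds {L2,L3,L5}: {L0,L2} ∩ {L0,L2,L3} ∩ {L0,L2,L5} = {L0,L2}; idom=L2
  L7: preds {L4,L6}: {L0,L2,L3,L4} ∩ {L0,L2,L6} = {L0,L2}; idom=L2

idom(L5) = L2

Answer: L2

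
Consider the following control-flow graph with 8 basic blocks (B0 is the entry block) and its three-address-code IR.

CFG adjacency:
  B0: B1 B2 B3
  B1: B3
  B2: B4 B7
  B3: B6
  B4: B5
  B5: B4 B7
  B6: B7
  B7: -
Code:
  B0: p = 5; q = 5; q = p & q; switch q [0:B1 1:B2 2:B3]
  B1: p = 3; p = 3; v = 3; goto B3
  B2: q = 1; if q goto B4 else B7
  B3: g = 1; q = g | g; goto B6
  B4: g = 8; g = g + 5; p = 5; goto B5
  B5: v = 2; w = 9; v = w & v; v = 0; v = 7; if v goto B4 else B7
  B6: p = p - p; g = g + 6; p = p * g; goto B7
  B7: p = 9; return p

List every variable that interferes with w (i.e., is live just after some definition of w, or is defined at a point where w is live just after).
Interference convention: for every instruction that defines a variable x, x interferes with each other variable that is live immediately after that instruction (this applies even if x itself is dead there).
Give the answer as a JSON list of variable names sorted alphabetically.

Answer: ["v"]

Working:
Per-block:
  B0: {p,q} / ∅
  B1: {p,v} / ∅
  B2: {q} / ∅
  B3: {g,q} / ∅
  B4: {g,p} / ∅
  B5: {v,w} / ∅
  B6: {g,p} / {g,p}
  B7: {p} / ∅

Live sets:
  B0 li=∅ lo={p}
  B1 li=∅ lo={p}
  B2 li=∅ lo=∅
  B3 li={p} lo={g,p}
  B4 li=∅ lo=∅
  B5 li=∅ lo=∅
  B6 li={g,p} lo=∅
  B7 li=∅ lo=∅

Conflict graph:
  g: {p,q}
  p: {g,q,v}
  q: {g,p}
  v: {p,w}
  w: {v}

N(w) = ["v"]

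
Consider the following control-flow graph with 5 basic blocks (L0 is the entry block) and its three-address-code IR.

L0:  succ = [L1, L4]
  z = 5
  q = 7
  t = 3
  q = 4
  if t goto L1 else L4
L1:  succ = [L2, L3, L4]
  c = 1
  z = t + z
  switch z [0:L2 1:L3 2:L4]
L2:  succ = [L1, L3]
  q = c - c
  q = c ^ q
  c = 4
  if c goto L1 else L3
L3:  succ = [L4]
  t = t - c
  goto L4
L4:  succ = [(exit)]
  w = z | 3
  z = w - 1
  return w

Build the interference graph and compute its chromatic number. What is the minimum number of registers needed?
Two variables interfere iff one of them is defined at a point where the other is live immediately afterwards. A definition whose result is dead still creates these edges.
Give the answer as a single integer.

Answer: 4

Analysis:
Block summaries:
  L0: {q,t,z} / ∅
  L1: {c,z} / {t,z}
  L2: {c,q} / {c}
  L3: {t} / {c,t}
  L4: {w,z} / {z}

Live sets:
  live L0: ∅→{t,z}
  live L1: {t,z}→{c,t,z}
  live L2: {c,t,z}→{c,t,z}
  live L3: {c,t,z}→{z}
  live L4: {z}→∅

Interfere edges:
  c — {q,t,z}
  q — {c,t,z}
  t — {c,q,z}
  w — {z}
  z — {c,q,t,w}

Chromatic number:
  {c,q,t,z} pairwise interfere (4-clique) ⇒ χ ≥ 4
  4-colouring: R0={z}  R1={c,w}  R2={q}  R3={t}
  χ = 4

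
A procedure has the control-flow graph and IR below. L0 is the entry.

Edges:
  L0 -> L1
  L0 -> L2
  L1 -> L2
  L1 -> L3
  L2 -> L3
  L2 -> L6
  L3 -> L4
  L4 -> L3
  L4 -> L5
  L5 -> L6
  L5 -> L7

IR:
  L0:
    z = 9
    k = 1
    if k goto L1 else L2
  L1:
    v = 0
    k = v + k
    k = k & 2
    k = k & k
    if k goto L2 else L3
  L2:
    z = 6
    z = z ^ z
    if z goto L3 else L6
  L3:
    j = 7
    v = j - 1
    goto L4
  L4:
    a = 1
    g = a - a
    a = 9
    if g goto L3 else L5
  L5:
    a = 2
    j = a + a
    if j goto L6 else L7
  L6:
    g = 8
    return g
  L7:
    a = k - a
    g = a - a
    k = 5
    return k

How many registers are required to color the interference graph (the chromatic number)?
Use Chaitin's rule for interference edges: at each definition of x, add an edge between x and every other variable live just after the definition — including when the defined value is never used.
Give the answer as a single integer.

Answer: 3

Derivation:
Per-block:
  L0: def={k,z} ue=∅
  L1: def={k,v} ue={k}
  L2: def={z} ue=∅
  L3: def={j,v} ue=∅
  L4: def={a,g} ue=∅
  L5: def={a,j} ue=∅
  L6: def={g} ue=∅
  L7: def={a,g,k} ue={a,k}

Liveness:
  L0 li=∅ lo={k}
  L1 li={k} lo={k}
  L2 li={k} lo={k}
  L3 li={k} lo={k}
  L4 li={k} lo={k}
  L5 li={k} lo={a,k}
  L6 li=∅ lo=∅
  L7 li={a,k} lo=∅

Interfere edges:
  a↔{g,j,k}
  g↔{a,k}
  j↔{a,k}
  k↔{a,g,j,v,z}
  v↔{k}
  z↔{k}

Colouring:
  clique {a,g,k} ⇒ need ≥ 3
  assign a→R1 g→R2 j→R2 k→R0 v→R1 z→R1 — no edge inside a register ⇒ χ ≤ 3
  χ = 3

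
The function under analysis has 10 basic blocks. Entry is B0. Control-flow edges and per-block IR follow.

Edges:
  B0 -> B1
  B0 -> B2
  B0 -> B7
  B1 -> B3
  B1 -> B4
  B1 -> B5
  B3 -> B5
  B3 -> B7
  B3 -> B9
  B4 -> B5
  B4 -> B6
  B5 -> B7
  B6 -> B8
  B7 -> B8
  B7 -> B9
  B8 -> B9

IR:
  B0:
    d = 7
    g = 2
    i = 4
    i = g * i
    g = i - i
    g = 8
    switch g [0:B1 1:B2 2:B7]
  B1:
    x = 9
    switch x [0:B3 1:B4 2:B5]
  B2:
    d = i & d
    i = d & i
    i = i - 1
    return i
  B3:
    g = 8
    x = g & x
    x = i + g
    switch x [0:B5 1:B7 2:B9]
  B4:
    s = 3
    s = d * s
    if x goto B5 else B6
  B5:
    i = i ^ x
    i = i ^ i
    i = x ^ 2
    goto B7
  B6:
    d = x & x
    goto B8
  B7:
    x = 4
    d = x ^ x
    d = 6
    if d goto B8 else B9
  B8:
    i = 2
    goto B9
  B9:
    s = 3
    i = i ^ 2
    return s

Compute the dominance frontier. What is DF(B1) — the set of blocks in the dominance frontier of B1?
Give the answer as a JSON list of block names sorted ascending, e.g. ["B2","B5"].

idom tree: B1←B0 B2←B0 B3←B1 B4←B1 B5←B1 B6←B4 B7←B0 B8←B0 B9←B0
Dom at joins:
  B5: preds {B1,B3,B4}: {B0,B1} ∩ {B0,B1,B3} ∩ {B0,B1,B4} = {B0,B1}; idom=B1
  B7: preds {B0,B3,B5}: {B0} ∩ {B0,B1,B3} ∩ {B0,B1,B5} = {B0}; idom=B0
  B8: preds {B6,B7}: {B0,B1,B4,B6} ∩ {B0,B7} = {B0}; idom=B0
  B9: preds {B3,B7,B8}: {B0,B1,B3} ∩ {B0,B7} ∩ {B0,B8} = {B0}; idom=B0

DF derivation:
  join B5 pred B1: · stop@B1
  join B5 pred B3: B3 stop@B1
  join B5 pred B4: B4 stop@B1
  join B7 pred B0: · stop@B0
  join B7 pred B3: B3→B1 stop@B0
  join B7 pred B5: B5→B1 stop@B0
  join B8 pred B6: B6→B4→B1 stop@B0
  join B8 pred B7: B7 stop@B0
  join B9 pred B3: B3→B1 stop@B0
  join B9 pred B7: B7 stop@B0
  join B9 pred B8: B8 stop@B0
  DF(B0)=∅
  DF(B1)={B7,B8,B9}
  DF(B2)=∅
  DF(B3)={B5,B7,B9}
  DF(B4)={B5,B8}
  DF(B5)={B7}
  DF(B6)={B8}
  DF(B7)={B8,B9}
  DF(B8)={B9}
  DF(B9)=∅

DF(B1) = ["B7", "B8", "B9"]

Answer: ["B7", "B8", "B9"]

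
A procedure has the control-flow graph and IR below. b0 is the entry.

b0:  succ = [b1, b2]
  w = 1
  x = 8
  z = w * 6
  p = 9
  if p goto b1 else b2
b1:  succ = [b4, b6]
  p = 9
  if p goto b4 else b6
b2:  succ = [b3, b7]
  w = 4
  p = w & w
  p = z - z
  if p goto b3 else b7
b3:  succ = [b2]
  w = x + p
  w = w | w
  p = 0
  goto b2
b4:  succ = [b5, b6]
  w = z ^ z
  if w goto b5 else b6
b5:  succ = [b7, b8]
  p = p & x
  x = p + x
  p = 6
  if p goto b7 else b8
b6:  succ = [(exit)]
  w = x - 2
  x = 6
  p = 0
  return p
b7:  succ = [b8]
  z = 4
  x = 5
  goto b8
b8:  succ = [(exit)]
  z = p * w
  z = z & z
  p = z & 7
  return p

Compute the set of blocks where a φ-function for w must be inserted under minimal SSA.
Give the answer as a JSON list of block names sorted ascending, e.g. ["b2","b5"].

Answer: ["b2", "b6", "b7", "b8"]

Analysis:
idom tree: b1←b0 b2←b0 b3←b2 b4←b1 b5←b4 b6←b1 b7←b0 b8←b0
Dom at joins:
  b2: preds {b0,b3}: {b0} ∩ {b0,b2,b3} = {b0}; idom=b0
  b6: preds {b1,b4}: {b0,b1} ∩ {b0,b1,b4} = {b0,b1}; idom=b1
  b7: preds {b2,b5}: {b0,b2} ∩ {b0,b1,b4,b5} = {b0}; idom=b0
  b8: preds {b5,b7}: {b0,b1,b4,b5} ∩ {b0,b7} = {b0}; idom=b0

DF walk-up:
  join b2 pred b0: · stop@b0
  join b2 pred b3: b3→b2 stop@b0
  join b6 pred b1: · stop@b1
  join b6 pred b4: b4 stop@b1
  join b7 pred b2: b2 stop@b0
  join b7 pred b5: b5→b4→b1 stop@b0
  join b8 pred b5: b5→b4→b1 stop@b0
  join b8 pred b7: b7 stop@b0
  DF(b0)=∅
  DF(b1)={b7,b8}
  DF(b2)={b2,b7}
  DF(b3)={b2}
  DF(b4)={b6,b7,b8}
  DF(b5)={b7,b8}
  DF(b6)=∅
  DF(b7)={b8}
  DF(b8)=∅

φ for w: defs {b0,b2,b3,b4,b6}
  DF⁺ = {b2,b6,b7,b8}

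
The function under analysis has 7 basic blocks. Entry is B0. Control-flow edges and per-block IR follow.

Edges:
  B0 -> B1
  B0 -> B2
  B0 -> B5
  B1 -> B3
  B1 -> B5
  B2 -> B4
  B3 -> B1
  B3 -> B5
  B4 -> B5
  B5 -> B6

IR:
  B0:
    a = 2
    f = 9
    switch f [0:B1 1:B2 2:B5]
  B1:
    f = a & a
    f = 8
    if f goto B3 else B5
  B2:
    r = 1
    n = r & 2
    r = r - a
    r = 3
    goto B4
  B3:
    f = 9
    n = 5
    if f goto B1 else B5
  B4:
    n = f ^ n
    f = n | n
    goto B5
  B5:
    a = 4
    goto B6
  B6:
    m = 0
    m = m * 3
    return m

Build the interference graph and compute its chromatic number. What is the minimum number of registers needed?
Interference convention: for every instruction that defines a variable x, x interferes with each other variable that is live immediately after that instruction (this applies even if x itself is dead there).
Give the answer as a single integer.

Answer: 4

Working:
def/use:
  B0: def={a,f} ue=∅
  B1: def={f} ue={a}
  B2: def={n,r} ue={a}
  B3: def={f,n} ue=∅
  B4: def={f,n} ue={f,n}
  B5: def={a} ue=∅
  B6: def={m} ue=∅

Liveness:
  B0: in=∅ out={a,f}
  B1: in={a} out={a}
  B2: in={a,f} out={f,n}
  B3: in={a} out={a}
  B4: in={f,n} out=∅
  B5: in=∅ out=∅
  B6: in=∅ out=∅

Conflict graph:
  a: {f,n,r}
  f: {a,n,r}
  m: ∅
  n: {a,f,r}
  r: {a,f,n}

Registers:
  lower bound: {a,f,n,r} mutually conflict ⇒ χ ≥ 4
  4-colouring: c0={a,m}  c1={f}  c2={n}  c3={r}
  χ = 4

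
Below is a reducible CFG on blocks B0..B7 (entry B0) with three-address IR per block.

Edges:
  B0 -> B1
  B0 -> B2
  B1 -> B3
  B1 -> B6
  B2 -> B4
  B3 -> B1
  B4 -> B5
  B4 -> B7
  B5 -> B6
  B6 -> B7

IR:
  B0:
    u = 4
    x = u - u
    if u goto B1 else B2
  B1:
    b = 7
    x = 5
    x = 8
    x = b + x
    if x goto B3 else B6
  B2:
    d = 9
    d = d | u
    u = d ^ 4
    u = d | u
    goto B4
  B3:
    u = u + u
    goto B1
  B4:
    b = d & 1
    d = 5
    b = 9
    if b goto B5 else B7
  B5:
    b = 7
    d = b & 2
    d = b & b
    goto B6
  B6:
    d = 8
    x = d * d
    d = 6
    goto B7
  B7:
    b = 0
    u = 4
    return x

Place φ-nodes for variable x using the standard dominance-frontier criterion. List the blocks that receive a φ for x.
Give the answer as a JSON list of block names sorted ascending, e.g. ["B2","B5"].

idom tree: B1←B0 B2←B0 B3←B1 B4←B2 B5←B4 B6←B0 B7←B0
Join-block Dom:
  B1: preds {B0,B3}: {B0} ∩ {B0,B1,B3} = {B0}; idom=B0
  B6: preds {B1,B5}: {B0,B1} ∩ {B0,B2,B4,B5} = {B0}; idom=B0
  B7: preds {B4,B6}: {B0,B2,B4} ∩ {B0,B6} = {B0}; idom=B0

DF derivation:
  B1←B0: walk · to B0
  B1←B3: walk B3→B1 to B0
  B6←B1: walk B1 to B0
  B6←B5: walk B5→B4→B2 to B0
  B7←B4: walk B4→B2 to B0
  B7←B6: walk B6 to B0
  B0: DF=∅
  B1: DF={B1,B6}
  B2: DF={B6,B7}
  B3: DF={B1}
  B4: DF={B6,B7}
  B5: DF={B6}
  B6: DF={B7}
  B7: DF=∅

φ for x: defs {B0,B1,B6}
  DF⁺ = {B1,B6,B7}

Answer: ["B1", "B6", "B7"]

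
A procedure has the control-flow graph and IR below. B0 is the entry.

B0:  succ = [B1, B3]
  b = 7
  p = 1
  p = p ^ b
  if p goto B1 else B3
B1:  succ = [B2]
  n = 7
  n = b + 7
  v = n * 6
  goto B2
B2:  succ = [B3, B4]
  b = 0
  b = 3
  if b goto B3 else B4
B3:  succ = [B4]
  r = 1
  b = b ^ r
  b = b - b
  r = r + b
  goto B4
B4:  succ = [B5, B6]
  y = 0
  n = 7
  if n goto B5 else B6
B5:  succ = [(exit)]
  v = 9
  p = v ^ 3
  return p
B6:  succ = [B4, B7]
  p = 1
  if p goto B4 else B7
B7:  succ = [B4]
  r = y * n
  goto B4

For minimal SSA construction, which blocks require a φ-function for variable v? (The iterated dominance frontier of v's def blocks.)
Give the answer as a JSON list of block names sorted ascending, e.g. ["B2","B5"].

Answer: ["B3", "B4"]

Working:
idom tree: B1←B0 B2←B1 B3←B0 B4←B0 B5←B4 B6←B4 B7←B6
Dom∩ at merges:
  B3: preds {B0,B2}: {B0} ∩ {B0,B1,B2} = {B0}; idom=B0
  B4: preds {B2,B3,B6,B7}: {B0,B1,B2} ∩ {B0,B3} ∩ {B0,B4,B6} ∩ {B0,B4,B6,B7} = {B0}; idom=B0

DF derivation:
  join B3 pred B0: · stop@B0
  join B3 pred B2: B2→B1 stop@B0
  join B4 pred B2: B2→B1 stop@B0
  join B4 pred B3: B3 stop@B0
  join B4 pred B6: B6→B4 stop@B0
  join B4 pred B7: B7→B6→B4 stop@B0
  B0: DF=∅
  B1: DF={B3,B4}
  B2: DF={B3,B4}
  B3: DF={B4}
  B4: DF={B4}
  B5: DF=∅
  B6: DF={B4}
  B7: DF={B4}

φ for v: defs {B1,B5}
  DF⁺ = {B3,B4}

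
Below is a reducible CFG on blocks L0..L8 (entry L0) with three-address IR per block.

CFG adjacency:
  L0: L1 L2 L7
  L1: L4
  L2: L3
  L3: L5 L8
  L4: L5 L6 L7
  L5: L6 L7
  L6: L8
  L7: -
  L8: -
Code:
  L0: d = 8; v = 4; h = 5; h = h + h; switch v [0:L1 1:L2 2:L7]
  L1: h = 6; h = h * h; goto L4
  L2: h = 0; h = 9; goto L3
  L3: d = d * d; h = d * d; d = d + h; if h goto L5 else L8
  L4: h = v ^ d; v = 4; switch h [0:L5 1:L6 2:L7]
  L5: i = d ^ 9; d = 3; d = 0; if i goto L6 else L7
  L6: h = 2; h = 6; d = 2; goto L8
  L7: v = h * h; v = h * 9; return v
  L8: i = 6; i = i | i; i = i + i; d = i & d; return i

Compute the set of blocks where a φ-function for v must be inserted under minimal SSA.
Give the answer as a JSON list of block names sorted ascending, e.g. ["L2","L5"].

idom tree: L1←L0 L2←L0 L3←L2 L4←L1 L5←L0 L6←L0 L7←L0 L8←L0
Join-block Dom:
  L5: preds {L3,L4}: {L0,L2,L3} ∩ {L0,L1,L4} = {L0}; idom=L0
  L6: preds {L4,L5}: {L0,L1,L4} ∩ {L0,L5} = {L0}; idom=L0
  L7: preds {L0,L4,L5}: {L0} ∩ {L0,L1,L4} ∩ {L0,L5} = {L0}; idom=L0
  L8: preds {L3,L6}: {L0,L2,L3} ∩ {L0,L6} = {L0}; idom=L0

Frontier:
  L5←L3: walk L3→L2 to L0
  L5←L4: walk L4→L1 to L0
  L6←L4: walk L4→L1 to L0
  L6←L5: walk L5 to L0
  L7←L0: walk · to L0
  L7←L4: walk L4→L1 to L0
  L7←L5: walk L5 to L0
  L8←L3: walk L3→L2 to L0
  L8←L6: walk L6 to L0
  DF(L0)=∅
  DF(L1)={L5,L6,L7}
  DF(L2)={L5,L8}
  DF(L3)={L5,L8}
  DF(L4)={L5,L6,L7}
  DF(L5)={L6,L7}
  DF(L6)={L8}
  DF(L7)=∅
  DF(L8)=∅

φ for v: defs {L0,L4,L7}
  DF⁺ = {L5,L6,L7,L8}

Answer: ["L5", "L6", "L7", "L8"]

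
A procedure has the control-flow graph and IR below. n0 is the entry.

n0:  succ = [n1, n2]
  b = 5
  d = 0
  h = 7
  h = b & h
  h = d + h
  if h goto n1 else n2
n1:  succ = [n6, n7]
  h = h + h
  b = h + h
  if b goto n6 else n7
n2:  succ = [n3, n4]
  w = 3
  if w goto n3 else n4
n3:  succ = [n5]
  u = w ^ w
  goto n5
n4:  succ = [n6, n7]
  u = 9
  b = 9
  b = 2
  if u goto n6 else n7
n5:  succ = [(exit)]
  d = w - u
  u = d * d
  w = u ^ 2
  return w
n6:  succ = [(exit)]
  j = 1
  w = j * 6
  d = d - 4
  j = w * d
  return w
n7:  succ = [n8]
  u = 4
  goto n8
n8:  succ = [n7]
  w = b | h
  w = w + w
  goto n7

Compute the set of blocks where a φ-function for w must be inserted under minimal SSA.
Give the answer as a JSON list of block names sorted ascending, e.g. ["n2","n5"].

idom tree: n1←n0 n2←n0 n3←n2 n4←n2 n5←n3 n6←n0 n7←n0 n8←n7
Join-block Dom:
  n6: preds {n1,n4}: {n0,n1} ∩ {n0,n2,n4} = {n0}; idom=n0
  n7: preds {n1,n4,n8}: {n0,n1} ∩ {n0,n2,n4} ∩ {n0,n7,n8} = {n0}; idom=n0

Frontier:
  n6←n1: walk n1 to n0
  n6←n4: walk n4→n2 to n0
  n7←n1: walk n1 to n0
  n7←n4: walk n4→n2 to n0
  n7←n8: walk n8→n7 to n0
  n0 → ∅
  n1 → {n6,n7}
  n2 → {n6,n7}
  n3 → ∅
  n4 → {n6,n7}
  n5 → ∅
  n6 → ∅
  n7 → {n7}
  n8 → {n7}

φ for w: defs {n2,n5,n6,n8}
  DF⁺ = {n6,n7}

Answer: ["n6", "n7"]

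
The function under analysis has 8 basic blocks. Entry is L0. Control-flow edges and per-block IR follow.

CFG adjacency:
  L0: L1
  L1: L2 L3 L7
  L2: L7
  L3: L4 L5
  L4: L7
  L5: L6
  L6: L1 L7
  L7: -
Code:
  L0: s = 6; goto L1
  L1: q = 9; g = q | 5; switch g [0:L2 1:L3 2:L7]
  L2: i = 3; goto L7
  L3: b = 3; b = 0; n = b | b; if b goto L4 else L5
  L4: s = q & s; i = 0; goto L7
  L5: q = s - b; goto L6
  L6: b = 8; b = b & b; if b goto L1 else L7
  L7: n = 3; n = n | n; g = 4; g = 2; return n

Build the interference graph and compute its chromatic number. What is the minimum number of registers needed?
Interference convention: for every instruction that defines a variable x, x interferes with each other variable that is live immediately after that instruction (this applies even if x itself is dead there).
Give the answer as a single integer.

Answer: 4

Analysis:
def/use:
  L0: def={s} ue=∅
  L1: def={g,q} ue=∅
  L2: def={i} ue=∅
  L3: def={b,n} ue=∅
  L4: def={i,s} ue={q,s}
  L5: def={q} ue={b,s}
  L6: def={b} ue=∅
  L7: def={g,n} ue=∅

Live sets:
  live L0: ∅→{s}
  live L1: {s}→{q,s}
  live L2: ∅→∅
  live L3: {q,s}→{b,q,s}
  live L4: {q,s}→∅
  live L5: {b,s}→{s}
  live L6: {s}→{s}
  live L7: ∅→∅

Interference:
  b — {n,q,s}
  g — {n,q,s}
  i — ∅
  n — {b,g,q,s}
  q — {b,g,n,s}
  s — {b,g,n,q}

Colouring:
  {b,n,q,s} pairwise interfere (4-clique) ⇒ χ ≥ 4
  4-colouring: c0={i,n}  c1={q}  c2={s}  c3={b,g}
  χ = 4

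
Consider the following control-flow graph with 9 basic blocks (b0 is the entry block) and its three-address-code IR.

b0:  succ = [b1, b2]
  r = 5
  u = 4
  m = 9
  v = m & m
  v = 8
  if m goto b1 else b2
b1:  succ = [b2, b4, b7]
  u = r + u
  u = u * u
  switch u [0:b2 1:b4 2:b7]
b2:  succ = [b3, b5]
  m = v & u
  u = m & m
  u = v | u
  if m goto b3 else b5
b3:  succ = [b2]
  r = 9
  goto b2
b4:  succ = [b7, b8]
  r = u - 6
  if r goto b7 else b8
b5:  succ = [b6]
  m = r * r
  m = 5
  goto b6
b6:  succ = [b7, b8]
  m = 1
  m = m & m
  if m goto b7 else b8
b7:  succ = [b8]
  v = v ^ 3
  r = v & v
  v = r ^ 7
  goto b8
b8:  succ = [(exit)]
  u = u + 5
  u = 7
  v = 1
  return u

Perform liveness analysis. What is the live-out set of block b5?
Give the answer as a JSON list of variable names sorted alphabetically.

def/use:
  b0: def={m,r,u,v} ue=∅
  b1: def={u} ue={r,u}
  b2: def={m,u} ue={u,v}
  b3: def={r} ue=∅
  b4: def={r} ue={u}
  b5: def={m} ue={r}
  b6: def={m} ue=∅
  b7: def={r,v} ue={v}
  b8: def={u,v} ue={u}

Liveness:
  live b0: ∅→{r,u,v}
  live b1: {r,u,v}→{r,u,v}
  live b2: {r,u,v}→{r,u,v}
  live b3: {u,v}→{r,u,v}
  live b4: {u,v}→{u,v}
  live b5: {r,u,v}→{u,v}
  live b6: {u,v}→{u,v}
  live b7: {u,v}→{u}
  live b8: {u}→∅

live-out(b5) = ["u", "v"]

Answer: ["u", "v"]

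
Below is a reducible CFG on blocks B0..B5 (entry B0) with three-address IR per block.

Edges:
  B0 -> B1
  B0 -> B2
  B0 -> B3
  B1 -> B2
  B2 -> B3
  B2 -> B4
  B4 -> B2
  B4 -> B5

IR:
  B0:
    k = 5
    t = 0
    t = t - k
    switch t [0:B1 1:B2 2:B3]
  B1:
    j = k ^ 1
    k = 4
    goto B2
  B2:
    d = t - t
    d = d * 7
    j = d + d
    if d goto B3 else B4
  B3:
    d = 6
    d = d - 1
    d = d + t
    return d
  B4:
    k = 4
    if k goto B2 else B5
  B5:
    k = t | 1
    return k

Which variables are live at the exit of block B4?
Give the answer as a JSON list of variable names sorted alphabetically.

Block summaries:
  B0: def={k,t} ue=∅
  B1: def={j,k} ue={k}
  B2: def={d,j} ue={t}
  B3: def={d} ue={t}
  B4: def={k} ue=∅
  B5: def={k} ue={t}

Backward fixpoint:
  live B0: ∅→{k,t}
  live B1: {k,t}→{t}
  live B2: {t}→{t}
  live B3: {t}→∅
  live B4: {t}→{t}
  live B5: {t}→∅

live-out(B4) = ["t"]

Answer: ["t"]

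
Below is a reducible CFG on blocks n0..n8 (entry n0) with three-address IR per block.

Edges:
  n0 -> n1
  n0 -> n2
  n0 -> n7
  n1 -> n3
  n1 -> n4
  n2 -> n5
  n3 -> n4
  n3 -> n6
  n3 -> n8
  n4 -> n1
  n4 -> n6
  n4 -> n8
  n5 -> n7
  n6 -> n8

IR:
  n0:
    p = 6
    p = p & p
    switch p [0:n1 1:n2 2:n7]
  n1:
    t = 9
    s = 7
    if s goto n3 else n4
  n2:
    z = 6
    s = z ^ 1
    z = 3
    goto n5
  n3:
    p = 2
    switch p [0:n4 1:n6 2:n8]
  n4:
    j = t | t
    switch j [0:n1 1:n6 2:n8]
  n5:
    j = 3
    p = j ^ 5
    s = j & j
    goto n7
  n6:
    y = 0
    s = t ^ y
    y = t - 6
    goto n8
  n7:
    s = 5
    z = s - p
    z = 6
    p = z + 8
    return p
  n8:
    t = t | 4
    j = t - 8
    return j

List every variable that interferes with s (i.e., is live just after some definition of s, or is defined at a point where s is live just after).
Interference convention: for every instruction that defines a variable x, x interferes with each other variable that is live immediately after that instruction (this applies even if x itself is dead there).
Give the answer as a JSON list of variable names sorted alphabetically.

Per-block:
  n0: {p} / ∅
  n1: {s,t} / ∅
  n2: {s,z} / ∅
  n3: {p} / ∅
  n4: {j} / {t}
  n5: {j,p,s} / ∅
  n6: {s,y} / {t}
  n7: {p,s,z} / {p}
  n8: {j,t} / {t}

Liveness:
  live n0: ∅→{p}
  live n1: ∅→{t}
  live n2: ∅→∅
  live n3: {t}→{t}
  live n4: {t}→{t}
  live n5: ∅→{p}
  live n6: {t}→{t}
  live n7: {p}→∅
  live n8: {t}→∅

Conflict graph:
  j — {p,t}
  p — {j,s,t}
  s — {p,t}
  t — {j,p,s,y}
  y — {t}
  z — ∅

N(s) = ["p", "t"]

Answer: ["p", "t"]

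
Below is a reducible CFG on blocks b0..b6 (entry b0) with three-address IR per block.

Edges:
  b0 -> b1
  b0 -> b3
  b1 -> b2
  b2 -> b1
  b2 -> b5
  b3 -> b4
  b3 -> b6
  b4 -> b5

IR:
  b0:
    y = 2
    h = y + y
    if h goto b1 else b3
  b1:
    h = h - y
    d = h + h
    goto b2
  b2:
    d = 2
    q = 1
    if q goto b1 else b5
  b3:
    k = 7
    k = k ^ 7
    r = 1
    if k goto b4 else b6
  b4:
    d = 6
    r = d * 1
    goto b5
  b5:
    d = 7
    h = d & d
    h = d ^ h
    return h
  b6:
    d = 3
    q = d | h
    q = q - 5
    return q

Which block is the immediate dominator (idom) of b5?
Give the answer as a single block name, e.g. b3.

Answer: b0

Derivation:
idom tree: b1←b0 b2←b1 b3←b0 b4←b3 b5←b0 b6←b3
Join-block Dom:
  b1: preds {b0,b2}: {b0} ∩ {b0,b1,b2} = {b0}; idom=b0
  b5: preds {b2,b4}: {b0,b1,b2} ∩ {b0,b3,b4} = {b0}; idom=b0

idom(b5) = b0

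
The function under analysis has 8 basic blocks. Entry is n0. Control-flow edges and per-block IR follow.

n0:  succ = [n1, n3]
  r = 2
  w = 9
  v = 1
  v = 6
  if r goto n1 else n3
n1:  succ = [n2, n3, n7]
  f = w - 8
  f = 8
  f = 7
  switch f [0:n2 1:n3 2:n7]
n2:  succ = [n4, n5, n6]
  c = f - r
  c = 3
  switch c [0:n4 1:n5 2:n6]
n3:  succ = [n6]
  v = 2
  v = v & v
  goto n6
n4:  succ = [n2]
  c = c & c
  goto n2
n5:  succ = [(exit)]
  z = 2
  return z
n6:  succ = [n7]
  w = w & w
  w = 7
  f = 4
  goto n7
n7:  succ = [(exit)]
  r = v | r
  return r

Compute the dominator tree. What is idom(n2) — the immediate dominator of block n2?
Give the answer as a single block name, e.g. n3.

idom tree: n1←n0 n2←n1 n3←n0 n4←n2 n5←n2 n6←n0 n7←n0
Dom∩ at merges:
  n2: preds {n1,n4}: {n0,n1} ∩ {n0,n1,n2,n4} = {n0,n1}; idom=n1
  n3: preds {n0,n1}: {n0} ∩ {n0,n1} = {n0}; idom=n0
  n6: preds {n2,n3}: {n0,n1,n2} ∩ {n0,n3} = {n0}; idom=n0
  n7: preds {n1,n6}: {n0,n1} ∩ {n0,n6} = {n0}; idom=n0

idom(n2) = n1

Answer: n1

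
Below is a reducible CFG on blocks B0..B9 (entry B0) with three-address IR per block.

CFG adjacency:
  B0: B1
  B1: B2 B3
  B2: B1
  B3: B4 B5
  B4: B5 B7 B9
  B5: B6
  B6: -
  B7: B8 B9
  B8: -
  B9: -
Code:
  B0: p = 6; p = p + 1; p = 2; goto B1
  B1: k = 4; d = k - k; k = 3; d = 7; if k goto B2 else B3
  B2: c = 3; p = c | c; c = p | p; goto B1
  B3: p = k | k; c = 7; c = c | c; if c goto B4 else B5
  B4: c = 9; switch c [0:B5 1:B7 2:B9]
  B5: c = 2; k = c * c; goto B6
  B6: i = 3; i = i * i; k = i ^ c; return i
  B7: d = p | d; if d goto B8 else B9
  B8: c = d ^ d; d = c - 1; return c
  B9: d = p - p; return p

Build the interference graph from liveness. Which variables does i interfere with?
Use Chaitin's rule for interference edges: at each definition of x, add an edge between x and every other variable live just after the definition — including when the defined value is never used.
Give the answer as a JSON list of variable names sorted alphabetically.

Answer: ["c", "k"]

Working:
def/use:
  B0: def={p} ue=∅
  B1: def={d,k} ue=∅
  B2: def={c,p} ue=∅
  B3: def={c,p} ue={k}
  B4: def={c} ue=∅
  B5: def={c,k} ue=∅
  B6: def={i,k} ue={c}
  B7: def={d} ue={d,p}
  B8: def={c,d} ue={d}
  B9: def={d} ue={p}

Liveness:
  B0 li=∅ lo=∅
  B1 li=∅ lo={d,k}
  B2 li=∅ lo=∅
  B3 li={d,k} lo={d,p}
  B4 li={d,p} lo={d,p}
  B5 li=∅ lo={c}
  B6 li={c} lo=∅
  B7 li={d,p} lo={d,p}
  B8 li={d} lo=∅
  B9 li={p} lo=∅

Interference:
  c — {d,i,k,p}
  d — {c,k,p}
  i — {c,k}
  k — {c,d,i}
  p — {c,d}

N(i) = ["c", "k"]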